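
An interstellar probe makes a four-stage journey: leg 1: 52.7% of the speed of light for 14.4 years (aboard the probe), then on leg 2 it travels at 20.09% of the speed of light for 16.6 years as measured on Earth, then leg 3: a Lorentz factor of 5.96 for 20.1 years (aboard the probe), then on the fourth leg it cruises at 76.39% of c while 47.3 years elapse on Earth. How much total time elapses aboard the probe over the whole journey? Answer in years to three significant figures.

Leg 1: 14.4 years is already measured aboard the probe.
Leg 2: β = 0.2009; γ = 1/√(1 − 0.2009²) = 1/√0.9596 = 1.021; τ_2 = 16.6/1.021 = 16.26 years.
Leg 3: 20.1 years is already measured aboard the probe.
Leg 4: β = 0.7639; γ = 1/√(1 − 0.7639²) = 1/√0.4165 = 1.550; τ_4 = 47.3/1.550 = 30.52 years.
Total: 14.40 + 16.26 + 20.10 + 30.52 years.

τ = 81.3 years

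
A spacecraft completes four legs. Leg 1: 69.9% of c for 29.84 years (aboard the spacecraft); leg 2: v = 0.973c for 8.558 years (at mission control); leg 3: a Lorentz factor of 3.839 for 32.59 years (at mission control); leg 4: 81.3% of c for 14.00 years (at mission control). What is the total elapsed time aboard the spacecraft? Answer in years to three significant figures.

Leg 1: 29.84 years is already measured aboard the spacecraft.
Leg 2: γ = 1/√(1 − 0.973²) = 1/√0.05327 = 4.333; τ_2 = 8.558/4.333 = 1.975 years.
Leg 3: γ = 3.839; τ_3 = 32.59/3.839 = 8.489 years.
Leg 4: β = 0.813; γ = 1/√(1 − 0.813²) = 1/√0.3390 = 1.717; τ_4 = 14.00/1.717 = 8.152 years.
Total: 29.84 + 1.975 + 8.489 + 8.152 years.

τ = 48.5 years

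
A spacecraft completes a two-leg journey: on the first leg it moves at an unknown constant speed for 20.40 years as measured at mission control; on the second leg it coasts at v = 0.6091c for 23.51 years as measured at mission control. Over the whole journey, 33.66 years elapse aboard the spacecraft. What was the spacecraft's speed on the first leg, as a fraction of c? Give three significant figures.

β = 0.677

Leg 1: speed unknown; τ_1 = 20.40/γ_1.
Leg 2: γ = 1/√(1 − 0.6091²) = 1/√0.6290 = 1.261; τ_2 = 23.51/1.261 = 18.65 years.
Total proper time: τ_1 + 18.65 = 33.66, so τ_1 = 33.66 − 18.65 = 15.01 years.
γ_1 = 20.40/15.01 = 1.359; β = √(1 − 1/γ²) = √0.4583.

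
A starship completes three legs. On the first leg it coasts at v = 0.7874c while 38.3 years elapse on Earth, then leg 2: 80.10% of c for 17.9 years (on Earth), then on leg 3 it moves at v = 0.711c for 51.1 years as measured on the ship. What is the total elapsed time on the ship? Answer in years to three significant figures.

Leg 1: γ = 1/√(1 − 0.7874²) = 1/√0.3800 = 1.622; τ_1 = 38.3/1.622 = 23.61 years.
Leg 2: β = 0.8010; γ = 1/√(1 − 0.8010²) = 1/√0.3584 = 1.670; τ_2 = 17.9/1.670 = 10.72 years.
Leg 3: 51.1 years is already measured on the ship.
Total: 23.61 + 10.72 + 51.10 years.

τ = 85.4 years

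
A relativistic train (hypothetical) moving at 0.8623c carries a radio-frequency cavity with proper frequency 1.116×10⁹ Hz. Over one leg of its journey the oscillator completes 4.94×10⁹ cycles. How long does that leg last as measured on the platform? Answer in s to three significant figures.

γ = 1/√(1 − 0.8623²) = 1/√0.2564 = 1.975
Proper time for N cycles: τ = N/f = 4.94×10⁹/(1.116×10⁹) = 4.427×10⁰ s = 4.427 s.
Lab-frame duration Δt = γτ = 1.975 × 4.427 = 8.741 s.

Δt = 8.74 s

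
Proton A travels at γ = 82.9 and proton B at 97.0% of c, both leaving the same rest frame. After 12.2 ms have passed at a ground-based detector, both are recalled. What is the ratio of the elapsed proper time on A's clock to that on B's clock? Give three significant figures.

A: γ = 82.9. B: β = 0.970; γ = 1/√(1 − 0.970²) = 1/√0.05910 = 4.113.
τ_A/τ_B = γ_B/γ_A = 4.113/82.90 = 0.04962, so τ_A/τ_B = 0.04962.

τ_A/τ_B = 0.0496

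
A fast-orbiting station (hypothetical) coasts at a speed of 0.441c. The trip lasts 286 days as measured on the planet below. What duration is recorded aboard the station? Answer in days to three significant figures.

γ = 1/√(1 − 0.441²) = 1/√0.8055 = 1.114
The interval measured on the planet below is the dilated one; the clock aboard the station measures the proper time τ = Δt/γ = 286/1.114 days.

τ = 257 days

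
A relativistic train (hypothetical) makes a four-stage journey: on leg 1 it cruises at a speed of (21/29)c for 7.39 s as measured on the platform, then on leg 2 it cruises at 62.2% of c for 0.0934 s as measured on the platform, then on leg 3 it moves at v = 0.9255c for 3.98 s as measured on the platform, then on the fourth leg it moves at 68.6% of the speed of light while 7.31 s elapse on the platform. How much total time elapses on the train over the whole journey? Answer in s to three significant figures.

τ = 12.0 s

Leg 1: γ = 1/√(1 − (21/29)²) = 29/20 = 1.450; τ_1 = 7.39/1.450 = 5.097 s.
Leg 2: β = 0.622; γ = 1/√(1 − 0.622²) = 1/√0.6131 = 1.277; τ_2 = 0.0934/1.277 = 0.07313 s.
Leg 3: γ = 1/√(1 − 0.9255²) = 1/√0.1434 = 2.640; τ_3 = 3.98/2.640 = 1.507 s.
Leg 4: β = 0.686; γ = 1/√(1 − 0.686²) = 1/√0.5294 = 1.374; τ_4 = 7.31/1.374 = 5.319 s.
Total: 5.097 + 0.07313 + 1.507 + 5.319 s.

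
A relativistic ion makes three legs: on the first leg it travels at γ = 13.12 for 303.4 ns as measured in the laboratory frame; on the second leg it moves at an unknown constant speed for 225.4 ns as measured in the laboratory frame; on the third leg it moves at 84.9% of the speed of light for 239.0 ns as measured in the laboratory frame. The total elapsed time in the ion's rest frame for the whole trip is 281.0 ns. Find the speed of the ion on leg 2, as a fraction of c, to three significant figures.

β = 0.812

Leg 1: γ = 13.12; τ_1 = 303.4/13.12 = 23.13 ns.
Leg 2: speed unknown; τ_2 = 225.4/γ_2.
Leg 3: β = 0.849; γ = 1/√(1 − 0.849²) = 1/√0.2792 = 1.893; τ_3 = 239.0/1.893 = 126.3 ns.
Total proper time: 23.13 + τ_2 + 126.3 = 281.0, so τ_2 = 281.0 − 149.4 = 131.6 ns.
γ_2 = 225.4/131.6 = 1.713; β = √(1 − 1/γ²) = √0.6592.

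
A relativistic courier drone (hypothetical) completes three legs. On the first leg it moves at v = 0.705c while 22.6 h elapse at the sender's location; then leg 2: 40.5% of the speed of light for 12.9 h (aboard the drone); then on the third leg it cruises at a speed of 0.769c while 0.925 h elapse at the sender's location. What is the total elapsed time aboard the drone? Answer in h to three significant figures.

Leg 1: γ = 1/√(1 − 0.705²) = 1/√0.5030 = 1.410; τ_1 = 22.6/1.410 = 16.03 h.
Leg 2: 12.9 h is already measured aboard the drone.
Leg 3: γ = 1/√(1 − 0.769²) = 1/√0.4086 = 1.564; τ_3 = 0.925/1.564 = 0.5913 h.
Total: 16.03 + 12.90 + 0.5913 h.

τ = 29.5 h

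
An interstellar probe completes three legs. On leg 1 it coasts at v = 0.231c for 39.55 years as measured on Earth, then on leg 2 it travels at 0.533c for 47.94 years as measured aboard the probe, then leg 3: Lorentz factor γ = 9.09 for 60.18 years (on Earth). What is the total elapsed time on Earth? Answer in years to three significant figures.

Leg 1: 39.55 years is already measured on Earth.
Leg 2: γ = 1/√(1 − 0.533²) = 1/√0.7159 = 1.182; Δt_2 = 1.182 × 47.94 = 56.66 years.
Leg 3: 60.18 years is already measured on Earth.
Total: 39.55 + 56.66 + 60.18 years.

Δt = 156 years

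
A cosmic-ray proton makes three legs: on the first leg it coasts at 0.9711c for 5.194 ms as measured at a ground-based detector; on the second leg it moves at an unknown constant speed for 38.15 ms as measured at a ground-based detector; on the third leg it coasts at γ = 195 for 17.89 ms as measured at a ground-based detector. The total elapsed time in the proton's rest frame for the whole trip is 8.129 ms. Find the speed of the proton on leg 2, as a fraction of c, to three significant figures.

Leg 1: γ = 1/√(1 − 0.9711²) = 1/√0.05696 = 4.190; τ_1 = 5.194/4.190 = 1.240 ms.
Leg 2: speed unknown; τ_2 = 38.15/γ_2.
Leg 3: γ = 195; τ_3 = 17.89/195.0 = 0.09174 ms.
Total proper time: 1.240 + τ_2 + 0.09174 = 8.129, so τ_2 = 8.129 − 1.331 = 6.798 ms.
γ_2 = 38.15/6.798 = 5.612; β = √(1 − 1/γ²) = √0.9683.

β = 0.984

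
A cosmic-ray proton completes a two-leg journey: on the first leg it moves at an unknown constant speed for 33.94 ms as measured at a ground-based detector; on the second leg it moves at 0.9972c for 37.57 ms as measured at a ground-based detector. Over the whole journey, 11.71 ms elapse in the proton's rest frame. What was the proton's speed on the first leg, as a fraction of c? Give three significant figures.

β = 0.965

Leg 1: speed unknown; τ_1 = 33.94/γ_1.
Leg 2: γ = 1/√(1 − 0.9972²) = 1/√0.005592 = 13.37; τ_2 = 37.57/13.37 = 2.810 ms.
Total proper time: τ_1 + 2.810 = 11.71, so τ_1 = 11.71 − 2.810 = 8.900 ms.
γ_1 = 33.94/8.900 = 3.813; β = √(1 − 1/γ²) = √0.9312.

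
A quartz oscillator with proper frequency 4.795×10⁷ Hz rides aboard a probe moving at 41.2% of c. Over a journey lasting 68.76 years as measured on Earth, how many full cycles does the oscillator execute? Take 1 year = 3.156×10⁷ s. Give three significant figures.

β = 0.412; γ = 1/√(1 − 0.412²) = 1/√0.8303 = 1.097
The oscillator's own cycle count is N = f × τ where τ is the proper time aboard the probe. τ = Δt/γ = 68.76/1.097 = 62.65 years = 1.977×10⁹ s.
N = 4.795×10⁷ × 1.977×10⁹ = 9.481×10¹⁶.

N = 9.48×10¹⁶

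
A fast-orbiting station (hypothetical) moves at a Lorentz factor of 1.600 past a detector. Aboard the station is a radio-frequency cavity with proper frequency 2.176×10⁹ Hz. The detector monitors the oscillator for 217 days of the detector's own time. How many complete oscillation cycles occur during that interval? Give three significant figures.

γ = 1.600
During 217 days of lab time, the oscillator's proper time advances by τ = Δt/γ = 217/1.600 = 135.6 days = 1.172×10⁷ s.
N = f × τ = 2.176×10⁹ × 1.172×10⁷ = 2.550×10¹⁶.

N = 2.55×10¹⁶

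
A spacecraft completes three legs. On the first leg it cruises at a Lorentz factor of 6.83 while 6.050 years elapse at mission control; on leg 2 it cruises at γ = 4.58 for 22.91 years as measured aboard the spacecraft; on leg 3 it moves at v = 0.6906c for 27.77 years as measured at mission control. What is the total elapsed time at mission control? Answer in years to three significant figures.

Δt = 139 years

Leg 1: 6.050 years is already measured at mission control.
Leg 2: γ = 4.58; Δt_2 = 4.580 × 22.91 = 104.9 years.
Leg 3: 27.77 years is already measured at mission control.
Total: 6.050 + 104.9 + 27.77 years.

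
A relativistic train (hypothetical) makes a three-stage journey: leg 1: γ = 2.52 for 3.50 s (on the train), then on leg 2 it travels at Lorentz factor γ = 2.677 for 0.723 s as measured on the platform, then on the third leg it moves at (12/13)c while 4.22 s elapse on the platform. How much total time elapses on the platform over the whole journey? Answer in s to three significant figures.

Δt = 13.8 s

Leg 1: γ = 2.52; Δt_1 = 2.520 × 3.50 = 8.820 s.
Leg 2: 0.723 s is already measured on the platform.
Leg 3: 4.22 s is already measured on the platform.
Total: 8.820 + 0.7230 + 4.220 s.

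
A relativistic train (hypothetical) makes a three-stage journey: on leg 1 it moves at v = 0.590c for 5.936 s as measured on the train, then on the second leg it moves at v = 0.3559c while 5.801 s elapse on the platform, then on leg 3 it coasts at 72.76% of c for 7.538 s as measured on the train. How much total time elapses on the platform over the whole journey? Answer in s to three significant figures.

Δt = 24.1 s

Leg 1: γ = 1/√(1 − 0.590²) = 1/√0.6519 = 1.239; Δt_1 = 1.239 × 5.936 = 7.352 s.
Leg 2: 5.801 s is already measured on the platform.
Leg 3: β = 0.7276; γ = 1/√(1 − 0.7276²) = 1/√0.4706 = 1.458; Δt_3 = 1.458 × 7.538 = 10.99 s.
Total: 7.352 + 5.801 + 10.99 s.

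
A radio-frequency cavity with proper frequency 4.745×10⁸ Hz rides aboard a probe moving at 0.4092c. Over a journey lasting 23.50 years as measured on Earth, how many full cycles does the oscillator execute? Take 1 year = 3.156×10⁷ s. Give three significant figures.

N = 3.21×10¹⁷

γ = 1/√(1 − 0.4092²) = 1/√0.8326 = 1.096
The oscillator's own cycle count is N = f × τ where τ is the proper time aboard the probe. τ = Δt/γ = 23.50/1.096 = 21.44 years = 6.767×10⁸ s.
N = 4.745×10⁸ × 6.767×10⁸ = 3.211×10¹⁷.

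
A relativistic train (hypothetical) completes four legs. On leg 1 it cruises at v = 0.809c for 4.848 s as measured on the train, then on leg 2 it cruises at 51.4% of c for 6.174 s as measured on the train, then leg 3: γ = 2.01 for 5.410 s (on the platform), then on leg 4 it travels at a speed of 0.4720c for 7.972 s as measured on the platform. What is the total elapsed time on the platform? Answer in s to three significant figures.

Δt = 28.8 s

Leg 1: γ = 1/√(1 − 0.809²) = 1/√0.3455 = 1.701; Δt_1 = 1.701 × 4.848 = 8.248 s.
Leg 2: β = 0.514; γ = 1/√(1 − 0.514²) = 1/√0.7358 = 1.166; Δt_2 = 1.166 × 6.174 = 7.198 s.
Leg 3: 5.410 s is already measured on the platform.
Leg 4: 7.972 s is already measured on the platform.
Total: 8.248 + 7.198 + 5.410 + 7.972 s.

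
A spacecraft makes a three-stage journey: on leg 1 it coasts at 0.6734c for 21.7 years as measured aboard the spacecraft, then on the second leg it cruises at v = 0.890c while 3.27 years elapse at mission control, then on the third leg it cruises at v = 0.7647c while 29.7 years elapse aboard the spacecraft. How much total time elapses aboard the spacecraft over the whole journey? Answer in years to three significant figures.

Leg 1: 21.7 years is already measured aboard the spacecraft.
Leg 2: γ = 1/√(1 − 0.890²) = 1/√0.2079 = 2.193; τ_2 = 3.27/2.193 = 1.491 years.
Leg 3: 29.7 years is already measured aboard the spacecraft.
Total: 21.70 + 1.491 + 29.70 years.

τ = 52.9 years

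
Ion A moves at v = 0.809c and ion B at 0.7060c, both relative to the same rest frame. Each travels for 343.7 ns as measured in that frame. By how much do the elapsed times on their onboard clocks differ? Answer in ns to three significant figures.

A: γ = 1/√(1 − 0.809²) = 1/√0.3455 = 1.701; τ_A = 343.7/1.701 = 202.0 ns.
B: γ = 1/√(1 − 0.7060²) = 1/√0.5016 = 1.412; τ_B = 343.7/1.412 = 243.4 ns.

|τ_A − τ_B| = 41.4 ns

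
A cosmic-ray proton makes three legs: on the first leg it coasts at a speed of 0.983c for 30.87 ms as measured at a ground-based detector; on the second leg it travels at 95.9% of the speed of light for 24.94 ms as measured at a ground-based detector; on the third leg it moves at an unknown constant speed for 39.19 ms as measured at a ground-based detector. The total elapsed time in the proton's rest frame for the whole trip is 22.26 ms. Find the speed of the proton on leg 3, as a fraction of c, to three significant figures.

Leg 1: γ = 1/√(1 − 0.983²) = 1/√0.03371 = 5.446; τ_1 = 30.87/5.446 = 5.668 ms.
Leg 2: β = 0.959; γ = 1/√(1 − 0.959²) = 1/√0.08032 = 3.529; τ_2 = 24.94/3.529 = 7.068 ms.
Leg 3: speed unknown; τ_3 = 39.19/γ_3.
Total proper time: 5.668 + 7.068 + τ_3 = 22.26, so τ_3 = 22.26 − 12.74 = 9.524 ms.
γ_3 = 39.19/9.524 = 4.115; β = √(1 − 1/γ²) = √0.9409.

β = 0.970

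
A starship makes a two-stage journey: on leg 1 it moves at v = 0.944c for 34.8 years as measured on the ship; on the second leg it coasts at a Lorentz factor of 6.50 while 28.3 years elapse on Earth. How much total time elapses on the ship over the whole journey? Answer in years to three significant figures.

Leg 1: 34.8 years is already measured on the ship.
Leg 2: γ = 6.50; τ_2 = 28.3/6.500 = 4.354 years.
Total: 34.80 + 4.354 years.

τ = 39.2 years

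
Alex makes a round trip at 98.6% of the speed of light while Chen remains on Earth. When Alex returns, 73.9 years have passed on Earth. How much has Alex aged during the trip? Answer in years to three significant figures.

β = 0.986; γ = 1/√(1 − 0.986²) = 1/√0.02780 = 5.997
Alex's clock measures proper time along the trip: τ = Δt/γ = 73.9/5.997 years.

τ = 12.3 years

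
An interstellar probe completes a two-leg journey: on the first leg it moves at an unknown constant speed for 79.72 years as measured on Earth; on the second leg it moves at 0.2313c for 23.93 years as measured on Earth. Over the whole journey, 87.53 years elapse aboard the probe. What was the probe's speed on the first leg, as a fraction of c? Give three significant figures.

Leg 1: speed unknown; τ_1 = 79.72/γ_1.
Leg 2: γ = 1/√(1 − 0.2313²) = 1/√0.9465 = 1.028; τ_2 = 23.93/1.028 = 23.28 years.
Total proper time: τ_1 + 23.28 = 87.53, so τ_1 = 87.53 − 23.28 = 64.25 years.
γ_1 = 79.72/64.25 = 1.241; β = √(1 − 1/γ²) = √0.3505.

β = 0.592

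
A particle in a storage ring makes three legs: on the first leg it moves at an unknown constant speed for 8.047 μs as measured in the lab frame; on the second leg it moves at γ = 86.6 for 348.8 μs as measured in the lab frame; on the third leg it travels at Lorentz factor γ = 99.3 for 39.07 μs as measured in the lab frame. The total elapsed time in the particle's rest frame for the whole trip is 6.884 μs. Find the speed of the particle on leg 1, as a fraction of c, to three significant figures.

Leg 1: speed unknown; τ_1 = 8.047/γ_1.
Leg 2: γ = 86.6; τ_2 = 348.8/86.60 = 4.028 μs.
Leg 3: γ = 99.3; τ_3 = 39.07/99.30 = 0.3935 μs.
Total proper time: τ_1 + 4.028 + 0.3935 = 6.884, so τ_1 = 6.884 − 4.421 = 2.463 μs.
γ_1 = 8.047/2.463 = 3.267; β = √(1 − 1/γ²) = √0.9063.

β = 0.952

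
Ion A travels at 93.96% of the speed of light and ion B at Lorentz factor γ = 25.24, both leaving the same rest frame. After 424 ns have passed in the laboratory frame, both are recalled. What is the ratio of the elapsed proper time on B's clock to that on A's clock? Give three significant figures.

A: β = 0.9396; γ = 1/√(1 − 0.9396²) = 1/√0.1172 = 2.922. B: γ = 25.24.
τ_A/τ_B = γ_B/γ_A = 25.24/2.922 = 8.639, so τ_B/τ_A = 0.1158.

τ_B/τ_A = 0.116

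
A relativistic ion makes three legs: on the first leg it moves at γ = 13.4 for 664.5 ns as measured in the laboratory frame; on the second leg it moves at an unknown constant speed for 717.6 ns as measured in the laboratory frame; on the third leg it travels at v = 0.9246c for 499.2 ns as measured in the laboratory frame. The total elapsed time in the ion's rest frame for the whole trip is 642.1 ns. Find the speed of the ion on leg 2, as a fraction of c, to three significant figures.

Leg 1: γ = 13.4; τ_1 = 664.5/13.40 = 49.59 ns.
Leg 2: speed unknown; τ_2 = 717.6/γ_2.
Leg 3: γ = 1/√(1 − 0.9246²) = 1/√0.1451 = 2.625; τ_3 = 499.2/2.625 = 190.2 ns.
Total proper time: 49.59 + τ_2 + 190.2 = 642.1, so τ_2 = 642.1 − 239.8 = 402.3 ns.
γ_2 = 717.6/402.3 = 1.784; β = √(1 − 1/γ²) = √0.6856.

β = 0.828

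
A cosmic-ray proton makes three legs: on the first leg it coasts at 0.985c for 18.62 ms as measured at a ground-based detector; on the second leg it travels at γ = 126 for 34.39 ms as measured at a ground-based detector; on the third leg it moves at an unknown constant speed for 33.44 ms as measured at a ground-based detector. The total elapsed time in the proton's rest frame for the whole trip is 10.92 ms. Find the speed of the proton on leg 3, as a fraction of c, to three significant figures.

Leg 1: γ = 1/√(1 − 0.985²) = 1/√0.02977 = 5.795; τ_1 = 18.62/5.795 = 3.213 ms.
Leg 2: γ = 126; τ_2 = 34.39/126.0 = 0.2729 ms.
Leg 3: speed unknown; τ_3 = 33.44/γ_3.
Total proper time: 3.213 + 0.2729 + τ_3 = 10.92, so τ_3 = 10.92 − 3.486 = 7.434 ms.
γ_3 = 33.44/7.434 = 4.498; β = √(1 − 1/γ²) = √0.9506.

β = 0.975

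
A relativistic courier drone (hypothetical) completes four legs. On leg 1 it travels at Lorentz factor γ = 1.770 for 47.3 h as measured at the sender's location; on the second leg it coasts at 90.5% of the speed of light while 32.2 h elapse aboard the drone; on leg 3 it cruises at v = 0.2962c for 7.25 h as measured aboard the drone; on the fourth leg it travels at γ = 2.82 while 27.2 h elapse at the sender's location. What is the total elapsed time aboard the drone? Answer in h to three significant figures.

Leg 1: γ = 1.770; τ_1 = 47.3/1.770 = 26.72 h.
Leg 2: 32.2 h is already measured aboard the drone.
Leg 3: 7.25 h is already measured aboard the drone.
Leg 4: γ = 2.82; τ_4 = 27.2/2.820 = 9.645 h.
Total: 26.72 + 32.20 + 7.250 + 9.645 h.

τ = 75.8 h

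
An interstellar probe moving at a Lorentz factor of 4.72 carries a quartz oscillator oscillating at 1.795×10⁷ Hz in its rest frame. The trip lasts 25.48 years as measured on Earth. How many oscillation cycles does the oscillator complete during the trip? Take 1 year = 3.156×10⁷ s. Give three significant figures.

γ = 4.72
The oscillator's own cycle count is N = f × τ where τ is the proper time aboard the probe. τ = Δt/γ = 25.48/4.720 = 5.398 years = 1.704×10⁸ s.
N = 1.795×10⁷ × 1.704×10⁸ = 3.058×10¹⁵.

N = 3.06×10¹⁵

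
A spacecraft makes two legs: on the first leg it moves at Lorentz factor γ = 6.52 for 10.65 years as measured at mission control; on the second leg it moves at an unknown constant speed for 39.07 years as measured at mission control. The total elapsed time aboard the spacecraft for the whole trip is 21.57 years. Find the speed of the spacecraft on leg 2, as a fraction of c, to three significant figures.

β = 0.860

Leg 1: γ = 6.52; τ_1 = 10.65/6.520 = 1.633 years.
Leg 2: speed unknown; τ_2 = 39.07/γ_2.
Total proper time: 1.633 + τ_2 = 21.57, so τ_2 = 21.57 − 1.633 = 19.94 years.
γ_2 = 39.07/19.94 = 1.960; β = √(1 − 1/γ²) = √0.7396.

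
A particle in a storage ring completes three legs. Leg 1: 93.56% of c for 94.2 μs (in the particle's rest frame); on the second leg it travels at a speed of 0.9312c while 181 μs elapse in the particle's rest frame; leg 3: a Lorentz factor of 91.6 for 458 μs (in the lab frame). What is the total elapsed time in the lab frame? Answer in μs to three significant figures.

Δt = 1220 μs

Leg 1: β = 0.9356; γ = 1/√(1 − 0.9356²) = 1/√0.1247 = 2.832; Δt_1 = 2.832 × 94.2 = 266.8 μs.
Leg 2: γ = 1/√(1 − 0.9312²) = 1/√0.1329 = 2.743; Δt_2 = 2.743 × 181 = 496.6 μs.
Leg 3: 458 μs is already measured in the lab frame.
Total: 266.8 + 496.6 + 458.0 μs.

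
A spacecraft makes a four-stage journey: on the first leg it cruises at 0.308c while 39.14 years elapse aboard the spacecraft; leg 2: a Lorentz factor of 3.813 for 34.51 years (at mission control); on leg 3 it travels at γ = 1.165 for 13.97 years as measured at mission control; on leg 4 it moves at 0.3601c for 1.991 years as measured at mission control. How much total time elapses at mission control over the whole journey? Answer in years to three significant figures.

Δt = 91.6 years

Leg 1: γ = 1/√(1 − 0.308²) = 1/√0.9051 = 1.051; Δt_1 = 1.051 × 39.14 = 41.14 years.
Leg 2: 34.51 years is already measured at mission control.
Leg 3: 13.97 years is already measured at mission control.
Leg 4: 1.991 years is already measured at mission control.
Total: 41.14 + 34.51 + 13.97 + 1.991 years.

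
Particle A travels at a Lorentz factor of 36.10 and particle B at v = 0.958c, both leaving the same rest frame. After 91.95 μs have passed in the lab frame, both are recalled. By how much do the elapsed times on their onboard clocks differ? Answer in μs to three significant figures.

|τ_A − τ_B| = 23.8 μs

A: γ = 36.10; τ_A = 91.95/36.10 = 2.547 μs.
B: γ = 1/√(1 − 0.958²) = 1/√0.08224 = 3.487; τ_B = 91.95/3.487 = 26.37 μs.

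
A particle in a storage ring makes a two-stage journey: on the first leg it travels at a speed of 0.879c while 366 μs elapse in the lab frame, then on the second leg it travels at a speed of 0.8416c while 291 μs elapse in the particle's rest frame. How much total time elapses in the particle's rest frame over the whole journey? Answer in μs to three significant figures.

Leg 1: γ = 1/√(1 − 0.879²) = 1/√0.2274 = 2.097; τ_1 = 366/2.097 = 174.5 μs.
Leg 2: 291 μs is already measured in the particle's rest frame.
Total: 174.5 + 291.0 μs.

τ = 466 μs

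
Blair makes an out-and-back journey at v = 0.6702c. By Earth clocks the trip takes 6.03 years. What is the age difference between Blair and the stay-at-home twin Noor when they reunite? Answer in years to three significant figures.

Δt − τ = 1.55 years

γ = 1/√(1 − 0.6702²) = 1/√0.5508 = 1.347
Blair's elapsed proper time: τ = 6.03/1.347 = 4.475 years.
Age gap = Δt − τ = 6.03 − 4.475 years.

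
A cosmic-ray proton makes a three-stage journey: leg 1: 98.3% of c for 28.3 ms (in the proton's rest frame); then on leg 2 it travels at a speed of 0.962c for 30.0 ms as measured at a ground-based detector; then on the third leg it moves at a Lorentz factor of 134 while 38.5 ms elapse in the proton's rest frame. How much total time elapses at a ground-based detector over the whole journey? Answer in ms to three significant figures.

Δt = 5340 ms

Leg 1: β = 0.983; γ = 1/√(1 − 0.983²) = 1/√0.03371 = 5.446; Δt_1 = 5.446 × 28.3 = 154.1 ms.
Leg 2: 30.0 ms is already measured at a ground-based detector.
Leg 3: γ = 134; Δt_3 = 134.0 × 38.5 = 5159 ms.
Total: 154.1 + 30.00 + 5159 ms.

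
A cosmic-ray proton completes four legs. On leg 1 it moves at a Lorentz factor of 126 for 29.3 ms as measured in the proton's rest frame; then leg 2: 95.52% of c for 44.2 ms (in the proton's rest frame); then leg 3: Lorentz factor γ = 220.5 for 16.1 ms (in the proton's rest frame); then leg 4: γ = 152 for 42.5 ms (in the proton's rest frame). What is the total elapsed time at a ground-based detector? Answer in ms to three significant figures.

Leg 1: γ = 126; Δt_1 = 126.0 × 29.3 = 3692 ms.
Leg 2: β = 0.9552; γ = 1/√(1 − 0.9552²) = 1/√0.08759 = 3.379; Δt_2 = 3.379 × 44.2 = 149.3 ms.
Leg 3: γ = 220.5; Δt_3 = 220.5 × 16.1 = 3550 ms.
Leg 4: γ = 152; Δt_4 = 152.0 × 42.5 = 6460 ms.
Total: 3692 + 149.3 + 3550 + 6460 ms.

Δt = 1.39×10⁴ ms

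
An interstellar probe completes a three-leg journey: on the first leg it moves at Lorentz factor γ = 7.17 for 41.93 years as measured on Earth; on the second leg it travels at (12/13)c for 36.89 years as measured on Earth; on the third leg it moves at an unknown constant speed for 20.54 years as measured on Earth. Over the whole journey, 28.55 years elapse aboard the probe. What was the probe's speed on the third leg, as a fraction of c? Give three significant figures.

β = 0.910

Leg 1: γ = 7.17; τ_1 = 41.93/7.170 = 5.848 years.
Leg 2: γ = 1/√(1 − (12/13)²) = 13/5 = 2.600; τ_2 = 36.89/2.600 = 14.19 years.
Leg 3: speed unknown; τ_3 = 20.54/γ_3.
Total proper time: 5.848 + 14.19 + τ_3 = 28.55, so τ_3 = 28.55 − 20.04 = 8.514 years.
γ_3 = 20.54/8.514 = 2.413; β = √(1 − 1/γ²) = √0.8282.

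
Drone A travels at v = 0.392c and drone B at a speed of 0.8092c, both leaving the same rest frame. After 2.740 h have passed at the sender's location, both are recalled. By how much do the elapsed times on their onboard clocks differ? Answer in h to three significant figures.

|τ_A − τ_B| = 0.911 h

A: γ = 1/√(1 − 0.392²) = 1/√0.8463 = 1.087; τ_A = 2.740/1.087 = 2.521 h.
B: γ = 1/√(1 − 0.8092²) = 1/√0.3452 = 1.702; τ_B = 2.740/1.702 = 1.610 h.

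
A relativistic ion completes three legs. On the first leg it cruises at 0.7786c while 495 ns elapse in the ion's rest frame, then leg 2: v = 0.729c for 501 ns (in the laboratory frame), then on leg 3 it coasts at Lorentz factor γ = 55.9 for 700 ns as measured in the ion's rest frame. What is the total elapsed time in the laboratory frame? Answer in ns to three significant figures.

Leg 1: γ = 1/√(1 − 0.7786²) = 1/√0.3938 = 1.594; Δt_1 = 1.594 × 495 = 788.8 ns.
Leg 2: 501 ns is already measured in the laboratory frame.
Leg 3: γ = 55.9; Δt_3 = 55.90 × 700 = 3.913×10⁴ ns.
Total: 788.8 + 501.0 + 3.913×10⁴ ns.

Δt = 4.04×10⁴ ns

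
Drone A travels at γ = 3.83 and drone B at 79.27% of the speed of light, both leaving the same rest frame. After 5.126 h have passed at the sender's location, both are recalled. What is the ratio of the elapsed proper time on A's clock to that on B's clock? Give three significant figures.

A: γ = 3.83. B: β = 0.7927; γ = 1/√(1 − 0.7927²) = 1/√0.3716 = 1.640.
τ_A/τ_B = γ_B/γ_A = 1.640/3.830 = 0.4283, so τ_A/τ_B = 0.4283.

τ_A/τ_B = 0.428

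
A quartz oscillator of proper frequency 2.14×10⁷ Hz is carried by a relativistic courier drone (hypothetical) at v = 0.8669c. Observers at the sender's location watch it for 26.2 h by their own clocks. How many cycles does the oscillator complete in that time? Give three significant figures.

γ = 1/√(1 − 0.8669²) = 1/√0.2485 = 2.006
During 26.2 h of lab time, the oscillator's proper time advances by τ = Δt/γ = 26.2/2.006 = 13.06 h = 4.702×10⁴ s.
N = f × τ = 2.14×10⁷ × 4.702×10⁴ = 1.006×10¹².

N = 1.01×10¹²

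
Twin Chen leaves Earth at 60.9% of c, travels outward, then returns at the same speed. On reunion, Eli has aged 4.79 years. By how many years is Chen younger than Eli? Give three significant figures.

β = 0.609; γ = 1/√(1 − 0.609²) = 1/√0.6291 = 1.261
Chen's elapsed proper time: τ = 4.79/1.261 = 3.799 years.
Age gap = Δt − τ = 4.79 − 3.799 years.

Δt − τ = 0.991 years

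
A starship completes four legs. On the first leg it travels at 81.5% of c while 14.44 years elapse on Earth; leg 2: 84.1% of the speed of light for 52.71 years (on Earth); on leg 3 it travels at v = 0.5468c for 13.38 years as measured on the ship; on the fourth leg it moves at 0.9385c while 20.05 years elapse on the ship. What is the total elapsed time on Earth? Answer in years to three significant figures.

Δt = 141 years

Leg 1: 14.44 years is already measured on Earth.
Leg 2: 52.71 years is already measured on Earth.
Leg 3: γ = 1/√(1 − 0.5468²) = 1/√0.7010 = 1.194; Δt_3 = 1.194 × 13.38 = 15.98 years.
Leg 4: γ = 1/√(1 − 0.9385²) = 1/√0.1192 = 2.896; Δt_4 = 2.896 × 20.05 = 58.07 years.
Total: 14.44 + 52.71 + 15.98 + 58.07 years.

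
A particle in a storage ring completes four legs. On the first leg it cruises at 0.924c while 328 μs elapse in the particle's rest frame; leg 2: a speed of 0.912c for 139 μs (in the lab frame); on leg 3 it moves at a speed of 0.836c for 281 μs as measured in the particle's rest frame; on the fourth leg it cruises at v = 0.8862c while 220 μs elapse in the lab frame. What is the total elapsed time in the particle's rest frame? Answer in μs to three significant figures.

Leg 1: 328 μs is already measured in the particle's rest frame.
Leg 2: γ = 1/√(1 − 0.912²) = 1/√0.1683 = 2.438; τ_2 = 139/2.438 = 57.02 μs.
Leg 3: 281 μs is already measured in the particle's rest frame.
Leg 4: γ = 1/√(1 − 0.8862²) = 1/√0.2146 = 2.158; τ_4 = 220/2.158 = 101.9 μs.
Total: 328.0 + 57.02 + 281.0 + 101.9 μs.

τ = 768 μs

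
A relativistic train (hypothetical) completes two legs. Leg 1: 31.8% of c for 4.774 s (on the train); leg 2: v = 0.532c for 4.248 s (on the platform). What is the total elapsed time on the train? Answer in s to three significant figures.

Leg 1: 4.774 s is already measured on the train.
Leg 2: γ = 1/√(1 − 0.532²) = 1/√0.7170 = 1.181; τ_2 = 4.248/1.181 = 3.597 s.
Total: 4.774 + 3.597 s.

τ = 8.37 s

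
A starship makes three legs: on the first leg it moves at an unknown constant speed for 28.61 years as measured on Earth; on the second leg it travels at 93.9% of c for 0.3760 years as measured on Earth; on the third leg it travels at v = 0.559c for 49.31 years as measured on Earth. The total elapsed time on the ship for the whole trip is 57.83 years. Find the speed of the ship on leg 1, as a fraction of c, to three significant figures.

Leg 1: speed unknown; τ_1 = 28.61/γ_1.
Leg 2: β = 0.939; γ = 1/√(1 − 0.939²) = 1/√0.1183 = 2.908; τ_2 = 0.3760/2.908 = 0.1293 years.
Leg 3: γ = 1/√(1 − 0.559²) = 1/√0.6875 = 1.206; τ_3 = 49.31/1.206 = 40.89 years.
Total proper time: τ_1 + 0.1293 + 40.89 = 57.83, so τ_1 = 57.83 − 41.02 = 16.81 years.
γ_1 = 28.61/16.81 = 1.702; β = √(1 − 1/γ²) = √0.6546.

β = 0.809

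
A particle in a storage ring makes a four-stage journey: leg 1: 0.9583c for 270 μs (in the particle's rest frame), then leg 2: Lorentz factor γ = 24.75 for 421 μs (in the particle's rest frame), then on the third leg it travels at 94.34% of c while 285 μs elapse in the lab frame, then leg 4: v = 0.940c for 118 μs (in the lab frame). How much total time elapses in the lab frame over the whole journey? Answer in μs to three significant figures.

Δt = 1.18×10⁴ μs

Leg 1: γ = 1/√(1 − 0.9583²) = 1/√0.08166 = 3.499; Δt_1 = 3.499 × 270 = 944.8 μs.
Leg 2: γ = 24.75; Δt_2 = 24.75 × 421 = 1.042×10⁴ μs.
Leg 3: 285 μs is already measured in the lab frame.
Leg 4: 118 μs is already measured in the lab frame.
Total: 944.8 + 1.042×10⁴ + 285.0 + 118.0 μs.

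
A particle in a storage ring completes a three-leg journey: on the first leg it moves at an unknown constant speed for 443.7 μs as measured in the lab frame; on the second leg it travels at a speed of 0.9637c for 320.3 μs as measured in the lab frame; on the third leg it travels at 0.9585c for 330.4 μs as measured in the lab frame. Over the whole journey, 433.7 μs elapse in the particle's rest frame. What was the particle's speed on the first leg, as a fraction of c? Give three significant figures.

β = 0.820

Leg 1: speed unknown; τ_1 = 443.7/γ_1.
Leg 2: γ = 1/√(1 − 0.9637²) = 1/√0.07128 = 3.745; τ_2 = 320.3/3.745 = 85.52 μs.
Leg 3: γ = 1/√(1 − 0.9585²) = 1/√0.08128 = 3.508; τ_3 = 330.4/3.508 = 94.19 μs.
Total proper time: τ_1 + 85.52 + 94.19 = 433.7, so τ_1 = 433.7 − 179.7 = 254.0 μs.
γ_1 = 443.7/254.0 = 1.747; β = √(1 − 1/γ²) = √0.6723.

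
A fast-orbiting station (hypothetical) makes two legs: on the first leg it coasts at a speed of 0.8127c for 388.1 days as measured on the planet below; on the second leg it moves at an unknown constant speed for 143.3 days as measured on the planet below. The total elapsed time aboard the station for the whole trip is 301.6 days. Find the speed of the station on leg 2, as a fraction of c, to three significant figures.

Leg 1: γ = 1/√(1 − 0.8127²) = 1/√0.3395 = 1.716; τ_1 = 388.1/1.716 = 226.1 days.
Leg 2: speed unknown; τ_2 = 143.3/γ_2.
Total proper time: 226.1 + τ_2 = 301.6, so τ_2 = 301.6 − 226.1 = 75.46 days.
γ_2 = 143.3/75.46 = 1.899; β = √(1 − 1/γ²) = √0.7227.

β = 0.850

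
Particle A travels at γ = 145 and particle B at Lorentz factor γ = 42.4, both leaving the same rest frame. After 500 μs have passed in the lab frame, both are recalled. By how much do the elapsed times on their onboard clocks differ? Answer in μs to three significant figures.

A: γ = 145; τ_A = 500/145.0 = 3.448 μs.
B: γ = 42.4; τ_B = 500/42.40 = 11.79 μs.

|τ_A − τ_B| = 8.34 μs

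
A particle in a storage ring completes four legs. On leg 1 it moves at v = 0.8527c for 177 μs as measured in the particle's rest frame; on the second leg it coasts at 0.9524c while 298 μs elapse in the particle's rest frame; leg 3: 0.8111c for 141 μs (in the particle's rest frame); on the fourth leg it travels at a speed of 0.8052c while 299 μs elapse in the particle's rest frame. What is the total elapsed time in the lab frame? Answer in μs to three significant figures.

Δt = 2060 μs

Leg 1: γ = 1/√(1 − 0.8527²) = 1/√0.2729 = 1.914; Δt_1 = 1.914 × 177 = 338.8 μs.
Leg 2: γ = 1/√(1 − 0.9524²) = 1/√0.09293 = 3.280; Δt_2 = 3.280 × 298 = 977.5 μs.
Leg 3: γ = 1/√(1 − 0.8111²) = 1/√0.3421 = 1.710; Δt_3 = 1.710 × 141 = 241.1 μs.
Leg 4: γ = 1/√(1 − 0.8052²) = 1/√0.3517 = 1.686; Δt_4 = 1.686 × 299 = 504.2 μs.
Total: 338.8 + 977.5 + 241.1 + 504.2 μs.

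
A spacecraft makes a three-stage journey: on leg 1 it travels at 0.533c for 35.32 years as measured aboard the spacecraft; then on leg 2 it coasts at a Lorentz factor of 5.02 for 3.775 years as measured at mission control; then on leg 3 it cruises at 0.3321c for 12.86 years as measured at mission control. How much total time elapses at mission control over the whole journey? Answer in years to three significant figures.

Δt = 58.4 years

Leg 1: γ = 1/√(1 − 0.533²) = 1/√0.7159 = 1.182; Δt_1 = 1.182 × 35.32 = 41.74 years.
Leg 2: 3.775 years is already measured at mission control.
Leg 3: 12.86 years is already measured at mission control.
Total: 41.74 + 3.775 + 12.86 years.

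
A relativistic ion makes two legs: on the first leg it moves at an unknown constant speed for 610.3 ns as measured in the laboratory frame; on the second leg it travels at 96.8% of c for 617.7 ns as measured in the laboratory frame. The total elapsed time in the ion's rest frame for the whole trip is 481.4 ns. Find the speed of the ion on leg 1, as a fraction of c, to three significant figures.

Leg 1: speed unknown; τ_1 = 610.3/γ_1.
Leg 2: β = 0.968; γ = 1/√(1 − 0.968²) = 1/√0.06298 = 3.985; τ_2 = 617.7/3.985 = 155.0 ns.
Total proper time: τ_1 + 155.0 = 481.4, so τ_1 = 481.4 − 155.0 = 326.4 ns.
γ_1 = 610.3/326.4 = 1.870; β = √(1 − 1/γ²) = √0.7140.

β = 0.845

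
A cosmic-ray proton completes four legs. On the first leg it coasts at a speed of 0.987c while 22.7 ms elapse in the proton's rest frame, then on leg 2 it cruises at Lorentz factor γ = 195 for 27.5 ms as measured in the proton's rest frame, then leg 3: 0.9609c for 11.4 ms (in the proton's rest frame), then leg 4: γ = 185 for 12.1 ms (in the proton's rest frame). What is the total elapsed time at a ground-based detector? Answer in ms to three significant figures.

Δt = 7780 ms

Leg 1: γ = 1/√(1 − 0.987²) = 1/√0.02583 = 6.222; Δt_1 = 6.222 × 22.7 = 141.2 ms.
Leg 2: γ = 195; Δt_2 = 195.0 × 27.5 = 5363 ms.
Leg 3: γ = 1/√(1 − 0.9609²) = 1/√0.07667 = 3.611; Δt_3 = 3.611 × 11.4 = 41.17 ms.
Leg 4: γ = 185; Δt_4 = 185.0 × 12.1 = 2239 ms.
Total: 141.2 + 5363 + 41.17 + 2239 ms.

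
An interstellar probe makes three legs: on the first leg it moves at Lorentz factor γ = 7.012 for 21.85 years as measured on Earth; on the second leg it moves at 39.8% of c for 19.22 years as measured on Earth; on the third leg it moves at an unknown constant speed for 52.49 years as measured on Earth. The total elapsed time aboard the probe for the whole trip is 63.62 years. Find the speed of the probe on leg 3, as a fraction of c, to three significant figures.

β = 0.577

Leg 1: γ = 7.012; τ_1 = 21.85/7.012 = 3.116 years.
Leg 2: β = 0.398; γ = 1/√(1 − 0.398²) = 1/√0.8416 = 1.090; τ_2 = 19.22/1.090 = 17.63 years.
Leg 3: speed unknown; τ_3 = 52.49/γ_3.
Total proper time: 3.116 + 17.63 + τ_3 = 63.62, so τ_3 = 63.62 − 20.75 = 42.87 years.
γ_3 = 52.49/42.87 = 1.224; β = √(1 − 1/γ²) = √0.3329.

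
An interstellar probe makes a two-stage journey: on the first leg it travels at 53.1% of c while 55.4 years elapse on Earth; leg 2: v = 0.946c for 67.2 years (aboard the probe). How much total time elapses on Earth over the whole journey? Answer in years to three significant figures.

Leg 1: 55.4 years is already measured on Earth.
Leg 2: γ = 1/√(1 − 0.946²) = 1/√0.1051 = 3.085; Δt_2 = 3.085 × 67.2 = 207.3 years.
Total: 55.40 + 207.3 years.

Δt = 263 years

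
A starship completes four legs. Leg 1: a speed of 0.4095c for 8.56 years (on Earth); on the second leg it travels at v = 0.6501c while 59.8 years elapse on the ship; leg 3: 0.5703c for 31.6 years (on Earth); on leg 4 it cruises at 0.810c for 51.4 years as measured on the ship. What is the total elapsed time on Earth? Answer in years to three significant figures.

Leg 1: 8.56 years is already measured on Earth.
Leg 2: γ = 1/√(1 − 0.6501²) = 1/√0.5774 = 1.316; Δt_2 = 1.316 × 59.8 = 78.70 years.
Leg 3: 31.6 years is already measured on Earth.
Leg 4: γ = 1/√(1 − 0.810²) = 1/√0.3439 = 1.705; Δt_4 = 1.705 × 51.4 = 87.65 years.
Total: 8.560 + 78.70 + 31.60 + 87.65 years.

Δt = 207 years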